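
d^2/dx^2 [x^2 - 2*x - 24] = 2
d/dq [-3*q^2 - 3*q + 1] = -6*q - 3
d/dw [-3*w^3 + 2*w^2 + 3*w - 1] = -9*w^2 + 4*w + 3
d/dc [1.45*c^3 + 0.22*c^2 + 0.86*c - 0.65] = 4.35*c^2 + 0.44*c + 0.86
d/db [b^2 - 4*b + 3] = 2*b - 4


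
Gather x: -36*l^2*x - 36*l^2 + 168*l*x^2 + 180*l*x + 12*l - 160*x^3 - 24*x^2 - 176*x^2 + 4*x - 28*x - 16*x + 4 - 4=-36*l^2 + 12*l - 160*x^3 + x^2*(168*l - 200) + x*(-36*l^2 + 180*l - 40)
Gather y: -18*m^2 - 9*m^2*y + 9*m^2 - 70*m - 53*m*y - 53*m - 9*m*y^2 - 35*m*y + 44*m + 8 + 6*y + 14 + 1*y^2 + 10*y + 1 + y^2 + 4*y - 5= -9*m^2 - 79*m + y^2*(2 - 9*m) + y*(-9*m^2 - 88*m + 20) + 18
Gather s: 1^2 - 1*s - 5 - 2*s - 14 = -3*s - 18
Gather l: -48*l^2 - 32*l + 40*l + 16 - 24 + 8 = -48*l^2 + 8*l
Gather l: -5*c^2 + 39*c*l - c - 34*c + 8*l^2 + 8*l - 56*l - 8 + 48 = -5*c^2 - 35*c + 8*l^2 + l*(39*c - 48) + 40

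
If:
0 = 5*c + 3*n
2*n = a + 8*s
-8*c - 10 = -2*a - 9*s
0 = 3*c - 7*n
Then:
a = 80/7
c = 0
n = 0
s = -10/7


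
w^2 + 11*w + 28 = (w + 4)*(w + 7)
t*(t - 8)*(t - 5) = t^3 - 13*t^2 + 40*t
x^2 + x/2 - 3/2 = (x - 1)*(x + 3/2)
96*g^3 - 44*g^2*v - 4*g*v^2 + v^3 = (-8*g + v)*(-2*g + v)*(6*g + v)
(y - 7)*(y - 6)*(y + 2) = y^3 - 11*y^2 + 16*y + 84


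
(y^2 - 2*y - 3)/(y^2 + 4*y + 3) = (y - 3)/(y + 3)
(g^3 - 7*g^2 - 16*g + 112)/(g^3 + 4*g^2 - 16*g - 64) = (g - 7)/(g + 4)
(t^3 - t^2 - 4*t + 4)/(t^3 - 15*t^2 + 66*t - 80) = (t^2 + t - 2)/(t^2 - 13*t + 40)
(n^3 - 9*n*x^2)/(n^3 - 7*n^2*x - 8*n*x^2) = (-n^2 + 9*x^2)/(-n^2 + 7*n*x + 8*x^2)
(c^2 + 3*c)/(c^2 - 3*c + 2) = c*(c + 3)/(c^2 - 3*c + 2)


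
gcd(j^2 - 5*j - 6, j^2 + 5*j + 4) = j + 1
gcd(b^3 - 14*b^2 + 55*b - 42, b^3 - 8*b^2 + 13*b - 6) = b^2 - 7*b + 6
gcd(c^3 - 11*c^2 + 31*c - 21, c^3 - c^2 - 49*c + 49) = c^2 - 8*c + 7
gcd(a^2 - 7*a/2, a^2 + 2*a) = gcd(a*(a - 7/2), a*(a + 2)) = a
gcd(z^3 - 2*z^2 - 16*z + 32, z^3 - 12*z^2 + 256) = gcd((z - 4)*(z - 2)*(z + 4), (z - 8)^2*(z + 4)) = z + 4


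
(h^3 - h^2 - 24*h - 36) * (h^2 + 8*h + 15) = h^5 + 7*h^4 - 17*h^3 - 243*h^2 - 648*h - 540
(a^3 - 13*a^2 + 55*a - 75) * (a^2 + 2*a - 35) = a^5 - 11*a^4 - 6*a^3 + 490*a^2 - 2075*a + 2625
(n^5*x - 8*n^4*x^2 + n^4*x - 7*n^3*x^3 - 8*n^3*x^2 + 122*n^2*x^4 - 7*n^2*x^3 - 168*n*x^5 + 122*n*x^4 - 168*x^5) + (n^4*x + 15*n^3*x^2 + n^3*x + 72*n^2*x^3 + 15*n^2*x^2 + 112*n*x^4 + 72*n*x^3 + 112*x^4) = n^5*x - 8*n^4*x^2 + 2*n^4*x - 7*n^3*x^3 + 7*n^3*x^2 + n^3*x + 122*n^2*x^4 + 65*n^2*x^3 + 15*n^2*x^2 - 168*n*x^5 + 234*n*x^4 + 72*n*x^3 - 168*x^5 + 112*x^4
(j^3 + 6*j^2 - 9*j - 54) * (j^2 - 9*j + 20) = j^5 - 3*j^4 - 43*j^3 + 147*j^2 + 306*j - 1080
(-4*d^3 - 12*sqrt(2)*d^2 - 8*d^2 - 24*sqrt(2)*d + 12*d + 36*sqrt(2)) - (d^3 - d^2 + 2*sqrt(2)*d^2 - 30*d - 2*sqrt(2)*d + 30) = -5*d^3 - 14*sqrt(2)*d^2 - 7*d^2 - 22*sqrt(2)*d + 42*d - 30 + 36*sqrt(2)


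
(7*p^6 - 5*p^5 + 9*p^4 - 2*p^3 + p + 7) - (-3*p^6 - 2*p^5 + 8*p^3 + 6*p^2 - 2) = 10*p^6 - 3*p^5 + 9*p^4 - 10*p^3 - 6*p^2 + p + 9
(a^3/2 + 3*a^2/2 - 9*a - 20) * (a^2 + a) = a^5/2 + 2*a^4 - 15*a^3/2 - 29*a^2 - 20*a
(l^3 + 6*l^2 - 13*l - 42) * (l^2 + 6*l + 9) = l^5 + 12*l^4 + 32*l^3 - 66*l^2 - 369*l - 378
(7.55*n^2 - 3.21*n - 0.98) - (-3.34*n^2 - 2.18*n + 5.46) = 10.89*n^2 - 1.03*n - 6.44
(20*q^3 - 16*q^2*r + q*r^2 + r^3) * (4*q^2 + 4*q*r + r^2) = 80*q^5 + 16*q^4*r - 40*q^3*r^2 - 8*q^2*r^3 + 5*q*r^4 + r^5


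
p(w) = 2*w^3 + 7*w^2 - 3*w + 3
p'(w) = 6*w^2 + 14*w - 3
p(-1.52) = 16.71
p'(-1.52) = -10.42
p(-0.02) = 3.06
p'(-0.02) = -3.28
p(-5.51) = -102.52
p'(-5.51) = 102.02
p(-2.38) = 22.83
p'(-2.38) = -2.33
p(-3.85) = 4.17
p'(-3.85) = 32.04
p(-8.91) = -829.25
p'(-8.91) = 348.59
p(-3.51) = 13.28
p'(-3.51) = 21.78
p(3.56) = 171.27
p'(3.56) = 122.88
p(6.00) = 669.00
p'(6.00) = 297.00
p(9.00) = 2001.00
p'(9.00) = 609.00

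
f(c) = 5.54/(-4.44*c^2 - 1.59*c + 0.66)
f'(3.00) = 0.08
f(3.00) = -0.13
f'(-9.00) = -0.00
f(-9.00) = -0.02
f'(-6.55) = -0.01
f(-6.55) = -0.03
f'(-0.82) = -30.21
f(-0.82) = -5.42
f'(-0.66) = -468.76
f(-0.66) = -24.66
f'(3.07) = 0.08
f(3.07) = -0.12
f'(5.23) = 0.02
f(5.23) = -0.04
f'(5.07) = 0.02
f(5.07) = -0.05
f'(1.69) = 0.43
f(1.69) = -0.38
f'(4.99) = 0.02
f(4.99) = -0.05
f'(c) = 5.54*(8.88*c + 1.59)/(-4.44*c^2 - 1.59*c + 0.66)^2 = (49.1952*c + 8.8086)/(4.44*c^2 + 1.59*c - 0.66)^2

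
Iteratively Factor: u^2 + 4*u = (u)*(u + 4)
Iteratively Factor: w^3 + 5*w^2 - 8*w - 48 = (w + 4)*(w^2 + w - 12) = (w - 3)*(w + 4)*(w + 4)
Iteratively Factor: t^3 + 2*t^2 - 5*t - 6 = (t - 2)*(t^2 + 4*t + 3) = (t - 2)*(t + 3)*(t + 1)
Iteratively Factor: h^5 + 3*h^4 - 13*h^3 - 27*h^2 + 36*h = (h - 3)*(h^4 + 6*h^3 + 5*h^2 - 12*h) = (h - 3)*(h + 3)*(h^3 + 3*h^2 - 4*h) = (h - 3)*(h + 3)*(h + 4)*(h^2 - h) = h*(h - 3)*(h + 3)*(h + 4)*(h - 1)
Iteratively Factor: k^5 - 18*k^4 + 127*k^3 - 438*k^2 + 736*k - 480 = (k - 3)*(k^4 - 15*k^3 + 82*k^2 - 192*k + 160) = (k - 5)*(k - 3)*(k^3 - 10*k^2 + 32*k - 32) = (k - 5)*(k - 4)*(k - 3)*(k^2 - 6*k + 8) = (k - 5)*(k - 4)*(k - 3)*(k - 2)*(k - 4)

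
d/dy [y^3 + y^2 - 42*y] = 3*y^2 + 2*y - 42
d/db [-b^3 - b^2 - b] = -3*b^2 - 2*b - 1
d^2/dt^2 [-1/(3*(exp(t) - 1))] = (exp(t) + 1)*exp(t)/(3*(1 - exp(t))^3)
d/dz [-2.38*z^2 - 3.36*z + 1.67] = -4.76*z - 3.36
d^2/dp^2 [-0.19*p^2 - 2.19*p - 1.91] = -0.380000000000000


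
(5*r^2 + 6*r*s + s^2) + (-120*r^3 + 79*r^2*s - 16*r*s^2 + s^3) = -120*r^3 + 79*r^2*s + 5*r^2 - 16*r*s^2 + 6*r*s + s^3 + s^2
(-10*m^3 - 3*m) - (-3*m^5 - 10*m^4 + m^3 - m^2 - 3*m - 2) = 3*m^5 + 10*m^4 - 11*m^3 + m^2 + 2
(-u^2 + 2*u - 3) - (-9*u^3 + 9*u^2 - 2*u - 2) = 9*u^3 - 10*u^2 + 4*u - 1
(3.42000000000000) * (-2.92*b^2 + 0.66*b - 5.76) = -9.9864*b^2 + 2.2572*b - 19.6992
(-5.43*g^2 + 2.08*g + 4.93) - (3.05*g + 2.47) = -5.43*g^2 - 0.97*g + 2.46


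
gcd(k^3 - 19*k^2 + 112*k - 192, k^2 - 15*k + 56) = k - 8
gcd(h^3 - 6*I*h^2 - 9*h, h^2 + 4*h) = h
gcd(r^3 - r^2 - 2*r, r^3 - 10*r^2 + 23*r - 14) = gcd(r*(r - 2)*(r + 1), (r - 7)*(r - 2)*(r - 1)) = r - 2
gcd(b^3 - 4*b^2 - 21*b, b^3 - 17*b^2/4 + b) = b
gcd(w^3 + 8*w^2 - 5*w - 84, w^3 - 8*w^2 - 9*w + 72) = w - 3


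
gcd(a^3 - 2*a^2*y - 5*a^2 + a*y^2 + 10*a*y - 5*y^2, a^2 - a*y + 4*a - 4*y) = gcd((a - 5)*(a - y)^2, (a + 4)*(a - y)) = -a + y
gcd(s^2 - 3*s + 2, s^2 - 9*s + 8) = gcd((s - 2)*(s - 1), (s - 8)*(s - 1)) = s - 1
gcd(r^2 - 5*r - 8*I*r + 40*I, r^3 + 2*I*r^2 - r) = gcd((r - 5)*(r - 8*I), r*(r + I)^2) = 1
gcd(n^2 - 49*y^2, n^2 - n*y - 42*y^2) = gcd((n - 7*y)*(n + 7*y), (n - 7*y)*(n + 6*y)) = -n + 7*y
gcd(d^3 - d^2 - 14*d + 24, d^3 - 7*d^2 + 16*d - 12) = d^2 - 5*d + 6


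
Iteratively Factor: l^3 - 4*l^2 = (l)*(l^2 - 4*l) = l^2*(l - 4)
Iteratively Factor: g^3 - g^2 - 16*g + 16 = (g - 4)*(g^2 + 3*g - 4) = (g - 4)*(g + 4)*(g - 1)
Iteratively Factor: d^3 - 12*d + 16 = (d + 4)*(d^2 - 4*d + 4) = (d - 2)*(d + 4)*(d - 2)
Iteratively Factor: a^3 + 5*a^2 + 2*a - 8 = (a + 2)*(a^2 + 3*a - 4) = (a + 2)*(a + 4)*(a - 1)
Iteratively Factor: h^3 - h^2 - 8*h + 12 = (h + 3)*(h^2 - 4*h + 4) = (h - 2)*(h + 3)*(h - 2)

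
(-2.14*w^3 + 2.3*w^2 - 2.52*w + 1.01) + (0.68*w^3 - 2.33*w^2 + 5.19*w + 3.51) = -1.46*w^3 - 0.0300000000000002*w^2 + 2.67*w + 4.52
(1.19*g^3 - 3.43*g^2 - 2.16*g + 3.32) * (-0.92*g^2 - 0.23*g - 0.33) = -1.0948*g^5 + 2.8819*g^4 + 2.3834*g^3 - 1.4257*g^2 - 0.0507999999999998*g - 1.0956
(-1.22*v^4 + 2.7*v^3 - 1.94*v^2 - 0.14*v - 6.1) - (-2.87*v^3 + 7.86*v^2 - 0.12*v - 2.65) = -1.22*v^4 + 5.57*v^3 - 9.8*v^2 - 0.02*v - 3.45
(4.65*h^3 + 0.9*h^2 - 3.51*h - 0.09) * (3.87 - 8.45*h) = -39.2925*h^4 + 10.3905*h^3 + 33.1425*h^2 - 12.8232*h - 0.3483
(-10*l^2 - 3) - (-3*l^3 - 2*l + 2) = 3*l^3 - 10*l^2 + 2*l - 5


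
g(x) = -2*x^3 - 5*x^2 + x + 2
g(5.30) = -430.90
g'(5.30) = -220.54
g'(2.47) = -60.31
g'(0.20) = -1.24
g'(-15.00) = -1199.00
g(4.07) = -211.59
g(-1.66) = -4.29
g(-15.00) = 5612.00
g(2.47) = -56.17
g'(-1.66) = 1.07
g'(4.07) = -139.09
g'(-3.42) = -34.98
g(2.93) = -88.30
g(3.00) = -94.00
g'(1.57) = -29.49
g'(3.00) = -83.00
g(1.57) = -16.49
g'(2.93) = -79.81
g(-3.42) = 20.10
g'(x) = -6*x^2 - 10*x + 1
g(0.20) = 1.98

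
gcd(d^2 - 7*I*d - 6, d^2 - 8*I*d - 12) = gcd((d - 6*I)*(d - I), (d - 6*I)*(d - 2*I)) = d - 6*I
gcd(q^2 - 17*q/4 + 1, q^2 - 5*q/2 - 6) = q - 4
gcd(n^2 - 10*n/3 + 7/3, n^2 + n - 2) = n - 1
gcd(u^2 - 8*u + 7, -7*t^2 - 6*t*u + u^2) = 1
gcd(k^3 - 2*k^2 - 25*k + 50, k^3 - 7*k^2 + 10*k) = k^2 - 7*k + 10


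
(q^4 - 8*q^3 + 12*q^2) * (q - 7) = q^5 - 15*q^4 + 68*q^3 - 84*q^2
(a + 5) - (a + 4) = 1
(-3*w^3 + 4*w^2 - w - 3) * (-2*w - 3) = 6*w^4 + w^3 - 10*w^2 + 9*w + 9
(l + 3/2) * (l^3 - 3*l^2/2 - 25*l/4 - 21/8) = l^4 - 17*l^2/2 - 12*l - 63/16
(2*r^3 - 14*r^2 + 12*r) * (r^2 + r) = 2*r^5 - 12*r^4 - 2*r^3 + 12*r^2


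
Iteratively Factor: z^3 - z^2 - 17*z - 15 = (z + 3)*(z^2 - 4*z - 5) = (z + 1)*(z + 3)*(z - 5)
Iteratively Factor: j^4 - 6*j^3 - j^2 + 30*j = (j + 2)*(j^3 - 8*j^2 + 15*j) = (j - 3)*(j + 2)*(j^2 - 5*j) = (j - 5)*(j - 3)*(j + 2)*(j)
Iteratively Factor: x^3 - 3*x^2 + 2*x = (x)*(x^2 - 3*x + 2) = x*(x - 1)*(x - 2)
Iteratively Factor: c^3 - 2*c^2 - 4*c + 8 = (c + 2)*(c^2 - 4*c + 4) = (c - 2)*(c + 2)*(c - 2)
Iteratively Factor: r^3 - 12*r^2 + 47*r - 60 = (r - 5)*(r^2 - 7*r + 12) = (r - 5)*(r - 3)*(r - 4)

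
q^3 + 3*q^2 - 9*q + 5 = (q - 1)^2*(q + 5)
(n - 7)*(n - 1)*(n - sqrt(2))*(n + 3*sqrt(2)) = n^4 - 8*n^3 + 2*sqrt(2)*n^3 - 16*sqrt(2)*n^2 + n^2 + 14*sqrt(2)*n + 48*n - 42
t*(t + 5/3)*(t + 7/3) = t^3 + 4*t^2 + 35*t/9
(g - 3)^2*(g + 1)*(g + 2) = g^4 - 3*g^3 - 7*g^2 + 15*g + 18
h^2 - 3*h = h*(h - 3)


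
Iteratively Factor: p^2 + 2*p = (p)*(p + 2)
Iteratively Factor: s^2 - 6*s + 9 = (s - 3)*(s - 3)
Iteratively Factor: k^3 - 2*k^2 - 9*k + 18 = (k + 3)*(k^2 - 5*k + 6) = (k - 3)*(k + 3)*(k - 2)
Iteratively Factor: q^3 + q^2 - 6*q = (q + 3)*(q^2 - 2*q) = (q - 2)*(q + 3)*(q)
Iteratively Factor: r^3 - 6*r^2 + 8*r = (r - 4)*(r^2 - 2*r) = r*(r - 4)*(r - 2)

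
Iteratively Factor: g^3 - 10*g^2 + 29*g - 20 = (g - 5)*(g^2 - 5*g + 4) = (g - 5)*(g - 4)*(g - 1)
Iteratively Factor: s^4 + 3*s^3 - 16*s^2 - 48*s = (s)*(s^3 + 3*s^2 - 16*s - 48) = s*(s + 4)*(s^2 - s - 12) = s*(s + 3)*(s + 4)*(s - 4)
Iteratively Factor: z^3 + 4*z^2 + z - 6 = (z - 1)*(z^2 + 5*z + 6) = (z - 1)*(z + 2)*(z + 3)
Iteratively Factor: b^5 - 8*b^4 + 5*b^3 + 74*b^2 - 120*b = (b + 3)*(b^4 - 11*b^3 + 38*b^2 - 40*b) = b*(b + 3)*(b^3 - 11*b^2 + 38*b - 40) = b*(b - 5)*(b + 3)*(b^2 - 6*b + 8) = b*(b - 5)*(b - 2)*(b + 3)*(b - 4)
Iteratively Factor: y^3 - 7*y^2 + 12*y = (y - 3)*(y^2 - 4*y) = (y - 4)*(y - 3)*(y)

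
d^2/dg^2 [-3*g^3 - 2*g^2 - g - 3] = -18*g - 4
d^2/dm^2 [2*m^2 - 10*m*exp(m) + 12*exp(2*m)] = -10*m*exp(m) + 48*exp(2*m) - 20*exp(m) + 4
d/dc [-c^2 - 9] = -2*c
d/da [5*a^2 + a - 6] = 10*a + 1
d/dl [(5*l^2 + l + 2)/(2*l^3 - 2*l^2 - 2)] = (-l*(3*l - 2)*(5*l^2 + l + 2) + (-10*l - 1)*(-l^3 + l^2 + 1))/(2*(-l^3 + l^2 + 1)^2)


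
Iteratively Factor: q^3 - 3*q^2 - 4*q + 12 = (q - 2)*(q^2 - q - 6) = (q - 3)*(q - 2)*(q + 2)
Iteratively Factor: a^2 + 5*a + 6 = (a + 3)*(a + 2)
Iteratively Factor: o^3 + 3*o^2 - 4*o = (o)*(o^2 + 3*o - 4) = o*(o - 1)*(o + 4)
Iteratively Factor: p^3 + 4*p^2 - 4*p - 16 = (p - 2)*(p^2 + 6*p + 8) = (p - 2)*(p + 4)*(p + 2)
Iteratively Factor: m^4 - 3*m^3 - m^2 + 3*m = (m + 1)*(m^3 - 4*m^2 + 3*m) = m*(m + 1)*(m^2 - 4*m + 3) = m*(m - 1)*(m + 1)*(m - 3)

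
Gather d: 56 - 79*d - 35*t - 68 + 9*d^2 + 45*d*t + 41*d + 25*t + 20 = 9*d^2 + d*(45*t - 38) - 10*t + 8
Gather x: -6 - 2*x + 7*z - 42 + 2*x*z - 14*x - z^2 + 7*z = x*(2*z - 16) - z^2 + 14*z - 48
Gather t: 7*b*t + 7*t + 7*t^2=7*t^2 + t*(7*b + 7)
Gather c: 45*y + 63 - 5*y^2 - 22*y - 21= -5*y^2 + 23*y + 42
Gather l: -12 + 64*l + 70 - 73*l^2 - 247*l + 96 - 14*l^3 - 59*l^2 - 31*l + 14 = -14*l^3 - 132*l^2 - 214*l + 168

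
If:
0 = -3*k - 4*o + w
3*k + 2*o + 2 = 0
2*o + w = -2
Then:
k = -2/3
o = 0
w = -2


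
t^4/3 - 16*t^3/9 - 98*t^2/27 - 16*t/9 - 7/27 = (t/3 + 1/3)*(t - 7)*(t + 1/3)^2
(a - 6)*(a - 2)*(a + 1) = a^3 - 7*a^2 + 4*a + 12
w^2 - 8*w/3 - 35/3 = (w - 5)*(w + 7/3)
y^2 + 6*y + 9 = (y + 3)^2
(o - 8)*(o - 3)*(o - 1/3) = o^3 - 34*o^2/3 + 83*o/3 - 8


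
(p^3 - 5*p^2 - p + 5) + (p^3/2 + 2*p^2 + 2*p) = 3*p^3/2 - 3*p^2 + p + 5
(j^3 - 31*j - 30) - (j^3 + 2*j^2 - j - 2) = -2*j^2 - 30*j - 28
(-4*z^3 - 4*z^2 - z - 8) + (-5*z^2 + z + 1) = -4*z^3 - 9*z^2 - 7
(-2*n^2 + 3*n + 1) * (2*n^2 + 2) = -4*n^4 + 6*n^3 - 2*n^2 + 6*n + 2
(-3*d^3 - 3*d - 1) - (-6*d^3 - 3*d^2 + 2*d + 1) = 3*d^3 + 3*d^2 - 5*d - 2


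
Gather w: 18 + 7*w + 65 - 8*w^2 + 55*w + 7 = -8*w^2 + 62*w + 90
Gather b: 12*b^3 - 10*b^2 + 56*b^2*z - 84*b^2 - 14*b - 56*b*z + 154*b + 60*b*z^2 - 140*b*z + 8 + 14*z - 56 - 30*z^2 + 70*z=12*b^3 + b^2*(56*z - 94) + b*(60*z^2 - 196*z + 140) - 30*z^2 + 84*z - 48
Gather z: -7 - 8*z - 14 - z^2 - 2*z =-z^2 - 10*z - 21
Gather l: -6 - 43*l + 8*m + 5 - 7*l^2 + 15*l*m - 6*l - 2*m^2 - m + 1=-7*l^2 + l*(15*m - 49) - 2*m^2 + 7*m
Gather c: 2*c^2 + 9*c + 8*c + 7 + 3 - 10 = 2*c^2 + 17*c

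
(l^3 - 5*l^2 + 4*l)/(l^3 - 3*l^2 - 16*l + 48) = l*(l - 1)/(l^2 + l - 12)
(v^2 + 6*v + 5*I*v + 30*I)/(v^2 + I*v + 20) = (v + 6)/(v - 4*I)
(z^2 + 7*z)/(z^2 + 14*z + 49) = z/(z + 7)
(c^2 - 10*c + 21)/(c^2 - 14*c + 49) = (c - 3)/(c - 7)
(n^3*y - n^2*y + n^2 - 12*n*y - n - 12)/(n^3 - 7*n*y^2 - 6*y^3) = (-n^3*y + n^2*y - n^2 + 12*n*y + n + 12)/(-n^3 + 7*n*y^2 + 6*y^3)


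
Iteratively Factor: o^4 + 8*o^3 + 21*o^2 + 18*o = (o + 2)*(o^3 + 6*o^2 + 9*o) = (o + 2)*(o + 3)*(o^2 + 3*o) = o*(o + 2)*(o + 3)*(o + 3)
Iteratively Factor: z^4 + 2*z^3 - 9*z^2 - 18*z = (z + 3)*(z^3 - z^2 - 6*z) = z*(z + 3)*(z^2 - z - 6) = z*(z + 2)*(z + 3)*(z - 3)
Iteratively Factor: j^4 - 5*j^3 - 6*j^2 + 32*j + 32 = (j + 1)*(j^3 - 6*j^2 + 32) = (j - 4)*(j + 1)*(j^2 - 2*j - 8) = (j - 4)*(j + 1)*(j + 2)*(j - 4)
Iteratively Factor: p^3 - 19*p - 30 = (p + 2)*(p^2 - 2*p - 15) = (p + 2)*(p + 3)*(p - 5)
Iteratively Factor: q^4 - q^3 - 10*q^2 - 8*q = (q + 2)*(q^3 - 3*q^2 - 4*q) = (q - 4)*(q + 2)*(q^2 + q) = q*(q - 4)*(q + 2)*(q + 1)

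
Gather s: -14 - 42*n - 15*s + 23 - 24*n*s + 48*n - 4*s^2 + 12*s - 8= 6*n - 4*s^2 + s*(-24*n - 3) + 1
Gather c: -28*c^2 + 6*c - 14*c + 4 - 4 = -28*c^2 - 8*c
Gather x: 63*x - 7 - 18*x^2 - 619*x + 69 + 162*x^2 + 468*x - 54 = 144*x^2 - 88*x + 8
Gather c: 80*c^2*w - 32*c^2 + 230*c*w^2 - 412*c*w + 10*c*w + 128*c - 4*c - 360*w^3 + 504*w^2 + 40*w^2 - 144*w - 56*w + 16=c^2*(80*w - 32) + c*(230*w^2 - 402*w + 124) - 360*w^3 + 544*w^2 - 200*w + 16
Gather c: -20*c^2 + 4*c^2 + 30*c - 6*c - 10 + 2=-16*c^2 + 24*c - 8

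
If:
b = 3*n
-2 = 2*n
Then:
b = -3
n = -1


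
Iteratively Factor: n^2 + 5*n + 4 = (n + 1)*(n + 4)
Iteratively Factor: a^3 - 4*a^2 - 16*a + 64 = (a - 4)*(a^2 - 16) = (a - 4)^2*(a + 4)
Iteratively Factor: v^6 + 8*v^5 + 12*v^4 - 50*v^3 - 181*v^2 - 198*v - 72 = (v - 3)*(v^5 + 11*v^4 + 45*v^3 + 85*v^2 + 74*v + 24) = (v - 3)*(v + 1)*(v^4 + 10*v^3 + 35*v^2 + 50*v + 24) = (v - 3)*(v + 1)*(v + 2)*(v^3 + 8*v^2 + 19*v + 12) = (v - 3)*(v + 1)*(v + 2)*(v + 3)*(v^2 + 5*v + 4) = (v - 3)*(v + 1)*(v + 2)*(v + 3)*(v + 4)*(v + 1)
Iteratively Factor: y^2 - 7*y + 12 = (y - 4)*(y - 3)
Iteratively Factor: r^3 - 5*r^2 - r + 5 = (r - 1)*(r^2 - 4*r - 5) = (r - 5)*(r - 1)*(r + 1)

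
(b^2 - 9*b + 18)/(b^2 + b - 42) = (b - 3)/(b + 7)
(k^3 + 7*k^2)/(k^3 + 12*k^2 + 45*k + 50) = k^2*(k + 7)/(k^3 + 12*k^2 + 45*k + 50)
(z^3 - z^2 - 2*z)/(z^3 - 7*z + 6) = z*(z + 1)/(z^2 + 2*z - 3)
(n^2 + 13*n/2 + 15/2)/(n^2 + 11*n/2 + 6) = (n + 5)/(n + 4)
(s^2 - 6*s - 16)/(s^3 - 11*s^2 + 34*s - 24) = (s^2 - 6*s - 16)/(s^3 - 11*s^2 + 34*s - 24)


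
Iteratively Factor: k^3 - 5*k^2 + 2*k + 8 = (k - 4)*(k^2 - k - 2) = (k - 4)*(k - 2)*(k + 1)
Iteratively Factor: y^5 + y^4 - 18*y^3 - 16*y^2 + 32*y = (y)*(y^4 + y^3 - 18*y^2 - 16*y + 32) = y*(y + 2)*(y^3 - y^2 - 16*y + 16) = y*(y + 2)*(y + 4)*(y^2 - 5*y + 4) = y*(y - 4)*(y + 2)*(y + 4)*(y - 1)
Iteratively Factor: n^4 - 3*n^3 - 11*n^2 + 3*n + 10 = (n + 2)*(n^3 - 5*n^2 - n + 5) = (n - 1)*(n + 2)*(n^2 - 4*n - 5) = (n - 1)*(n + 1)*(n + 2)*(n - 5)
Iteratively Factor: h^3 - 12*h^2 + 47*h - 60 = (h - 3)*(h^2 - 9*h + 20) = (h - 4)*(h - 3)*(h - 5)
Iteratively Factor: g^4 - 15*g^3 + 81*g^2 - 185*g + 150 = (g - 5)*(g^3 - 10*g^2 + 31*g - 30) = (g - 5)^2*(g^2 - 5*g + 6) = (g - 5)^2*(g - 3)*(g - 2)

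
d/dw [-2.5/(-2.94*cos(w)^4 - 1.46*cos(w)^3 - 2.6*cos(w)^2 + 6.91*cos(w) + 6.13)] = (29.4*cos(w)^3 + 10.95*cos(w)^2 + 13.0*cos(w) - 17.275)*sin(w)/(2.94*cos(w)^4 + 1.46*cos(w)^3 + 2.6*cos(w)^2 - 6.91*cos(w) - 6.13)^2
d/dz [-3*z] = -3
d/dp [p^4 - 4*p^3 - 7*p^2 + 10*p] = 4*p^3 - 12*p^2 - 14*p + 10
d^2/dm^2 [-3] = 0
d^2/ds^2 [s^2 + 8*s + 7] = 2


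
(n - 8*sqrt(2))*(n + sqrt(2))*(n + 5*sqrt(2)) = n^3 - 2*sqrt(2)*n^2 - 86*n - 80*sqrt(2)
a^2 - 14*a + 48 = (a - 8)*(a - 6)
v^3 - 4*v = v*(v - 2)*(v + 2)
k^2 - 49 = (k - 7)*(k + 7)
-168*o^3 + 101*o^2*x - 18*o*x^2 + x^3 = (-8*o + x)*(-7*o + x)*(-3*o + x)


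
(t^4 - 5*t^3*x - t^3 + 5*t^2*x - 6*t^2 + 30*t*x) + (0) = t^4 - 5*t^3*x - t^3 + 5*t^2*x - 6*t^2 + 30*t*x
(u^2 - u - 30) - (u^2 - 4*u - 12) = 3*u - 18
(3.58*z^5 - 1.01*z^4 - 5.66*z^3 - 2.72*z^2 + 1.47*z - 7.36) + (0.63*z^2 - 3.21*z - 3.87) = 3.58*z^5 - 1.01*z^4 - 5.66*z^3 - 2.09*z^2 - 1.74*z - 11.23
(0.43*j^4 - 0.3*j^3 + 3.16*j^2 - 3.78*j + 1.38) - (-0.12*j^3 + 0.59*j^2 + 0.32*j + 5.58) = 0.43*j^4 - 0.18*j^3 + 2.57*j^2 - 4.1*j - 4.2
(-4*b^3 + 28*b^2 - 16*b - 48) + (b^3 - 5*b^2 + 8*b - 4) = -3*b^3 + 23*b^2 - 8*b - 52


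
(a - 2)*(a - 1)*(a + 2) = a^3 - a^2 - 4*a + 4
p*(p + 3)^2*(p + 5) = p^4 + 11*p^3 + 39*p^2 + 45*p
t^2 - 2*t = t*(t - 2)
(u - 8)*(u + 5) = u^2 - 3*u - 40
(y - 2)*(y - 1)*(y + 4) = y^3 + y^2 - 10*y + 8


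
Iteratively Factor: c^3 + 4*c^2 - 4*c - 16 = (c - 2)*(c^2 + 6*c + 8) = (c - 2)*(c + 4)*(c + 2)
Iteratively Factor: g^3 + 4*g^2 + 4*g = (g)*(g^2 + 4*g + 4) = g*(g + 2)*(g + 2)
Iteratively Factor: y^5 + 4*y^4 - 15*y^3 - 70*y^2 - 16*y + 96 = (y + 4)*(y^4 - 15*y^2 - 10*y + 24) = (y + 2)*(y + 4)*(y^3 - 2*y^2 - 11*y + 12) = (y - 1)*(y + 2)*(y + 4)*(y^2 - y - 12) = (y - 1)*(y + 2)*(y + 3)*(y + 4)*(y - 4)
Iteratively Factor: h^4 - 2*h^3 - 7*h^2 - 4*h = (h - 4)*(h^3 + 2*h^2 + h) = h*(h - 4)*(h^2 + 2*h + 1) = h*(h - 4)*(h + 1)*(h + 1)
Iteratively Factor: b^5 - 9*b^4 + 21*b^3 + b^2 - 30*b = (b)*(b^4 - 9*b^3 + 21*b^2 + b - 30) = b*(b + 1)*(b^3 - 10*b^2 + 31*b - 30) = b*(b - 3)*(b + 1)*(b^2 - 7*b + 10) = b*(b - 3)*(b - 2)*(b + 1)*(b - 5)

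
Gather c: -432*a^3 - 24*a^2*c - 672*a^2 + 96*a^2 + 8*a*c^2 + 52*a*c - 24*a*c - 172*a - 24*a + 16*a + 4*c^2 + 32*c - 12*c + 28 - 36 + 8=-432*a^3 - 576*a^2 - 180*a + c^2*(8*a + 4) + c*(-24*a^2 + 28*a + 20)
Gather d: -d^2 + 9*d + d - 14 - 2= -d^2 + 10*d - 16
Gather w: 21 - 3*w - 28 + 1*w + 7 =-2*w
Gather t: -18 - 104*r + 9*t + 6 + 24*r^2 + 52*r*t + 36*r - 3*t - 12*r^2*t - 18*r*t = 24*r^2 - 68*r + t*(-12*r^2 + 34*r + 6) - 12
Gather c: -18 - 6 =-24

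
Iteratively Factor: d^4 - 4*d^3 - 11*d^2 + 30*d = (d - 5)*(d^3 + d^2 - 6*d) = (d - 5)*(d + 3)*(d^2 - 2*d) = (d - 5)*(d - 2)*(d + 3)*(d)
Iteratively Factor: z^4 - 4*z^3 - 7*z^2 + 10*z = (z)*(z^3 - 4*z^2 - 7*z + 10) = z*(z + 2)*(z^2 - 6*z + 5) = z*(z - 5)*(z + 2)*(z - 1)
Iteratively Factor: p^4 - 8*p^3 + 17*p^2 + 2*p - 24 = (p - 3)*(p^3 - 5*p^2 + 2*p + 8) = (p - 3)*(p + 1)*(p^2 - 6*p + 8) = (p - 3)*(p - 2)*(p + 1)*(p - 4)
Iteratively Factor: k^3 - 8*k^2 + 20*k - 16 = (k - 2)*(k^2 - 6*k + 8) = (k - 2)^2*(k - 4)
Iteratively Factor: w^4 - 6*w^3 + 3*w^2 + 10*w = (w - 5)*(w^3 - w^2 - 2*w) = w*(w - 5)*(w^2 - w - 2) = w*(w - 5)*(w + 1)*(w - 2)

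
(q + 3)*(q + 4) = q^2 + 7*q + 12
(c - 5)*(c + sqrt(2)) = c^2 - 5*c + sqrt(2)*c - 5*sqrt(2)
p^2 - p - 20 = (p - 5)*(p + 4)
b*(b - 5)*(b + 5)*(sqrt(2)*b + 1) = sqrt(2)*b^4 + b^3 - 25*sqrt(2)*b^2 - 25*b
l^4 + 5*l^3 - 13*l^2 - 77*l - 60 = (l - 4)*(l + 1)*(l + 3)*(l + 5)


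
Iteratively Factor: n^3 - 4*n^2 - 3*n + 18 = (n + 2)*(n^2 - 6*n + 9) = (n - 3)*(n + 2)*(n - 3)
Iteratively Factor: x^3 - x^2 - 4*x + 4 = (x + 2)*(x^2 - 3*x + 2) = (x - 1)*(x + 2)*(x - 2)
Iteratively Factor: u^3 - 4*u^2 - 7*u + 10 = (u - 5)*(u^2 + u - 2) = (u - 5)*(u + 2)*(u - 1)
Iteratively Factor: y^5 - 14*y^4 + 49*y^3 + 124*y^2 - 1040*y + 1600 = (y - 4)*(y^4 - 10*y^3 + 9*y^2 + 160*y - 400) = (y - 5)*(y - 4)*(y^3 - 5*y^2 - 16*y + 80) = (y - 5)*(y - 4)*(y + 4)*(y^2 - 9*y + 20) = (y - 5)*(y - 4)^2*(y + 4)*(y - 5)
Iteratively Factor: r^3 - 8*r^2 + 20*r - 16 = (r - 2)*(r^2 - 6*r + 8) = (r - 4)*(r - 2)*(r - 2)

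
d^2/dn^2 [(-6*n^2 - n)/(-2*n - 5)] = 280/(8*n^3 + 60*n^2 + 150*n + 125)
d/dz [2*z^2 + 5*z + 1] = 4*z + 5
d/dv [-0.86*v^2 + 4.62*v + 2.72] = 4.62 - 1.72*v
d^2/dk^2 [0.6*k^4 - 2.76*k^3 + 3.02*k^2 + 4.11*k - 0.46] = 7.2*k^2 - 16.56*k + 6.04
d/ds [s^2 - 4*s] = 2*s - 4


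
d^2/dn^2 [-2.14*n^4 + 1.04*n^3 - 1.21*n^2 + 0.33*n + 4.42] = -25.68*n^2 + 6.24*n - 2.42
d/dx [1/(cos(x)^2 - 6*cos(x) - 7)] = 2*(cos(x) - 3)*sin(x)/(sin(x)^2 + 6*cos(x) + 6)^2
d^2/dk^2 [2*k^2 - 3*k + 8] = 4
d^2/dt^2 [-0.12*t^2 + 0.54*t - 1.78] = -0.240000000000000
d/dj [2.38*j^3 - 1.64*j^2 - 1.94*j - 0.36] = 7.14*j^2 - 3.28*j - 1.94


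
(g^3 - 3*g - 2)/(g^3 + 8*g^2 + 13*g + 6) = (g - 2)/(g + 6)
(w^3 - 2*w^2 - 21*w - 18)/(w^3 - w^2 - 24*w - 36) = (w + 1)/(w + 2)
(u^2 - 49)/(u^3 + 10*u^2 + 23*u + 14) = (u - 7)/(u^2 + 3*u + 2)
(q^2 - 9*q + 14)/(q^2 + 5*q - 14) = (q - 7)/(q + 7)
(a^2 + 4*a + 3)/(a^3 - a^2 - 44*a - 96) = (a + 1)/(a^2 - 4*a - 32)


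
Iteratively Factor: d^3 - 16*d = (d - 4)*(d^2 + 4*d) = (d - 4)*(d + 4)*(d)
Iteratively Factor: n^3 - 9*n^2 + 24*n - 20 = (n - 2)*(n^2 - 7*n + 10) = (n - 2)^2*(n - 5)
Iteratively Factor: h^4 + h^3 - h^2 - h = (h)*(h^3 + h^2 - h - 1) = h*(h - 1)*(h^2 + 2*h + 1) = h*(h - 1)*(h + 1)*(h + 1)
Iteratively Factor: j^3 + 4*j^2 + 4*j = (j + 2)*(j^2 + 2*j) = j*(j + 2)*(j + 2)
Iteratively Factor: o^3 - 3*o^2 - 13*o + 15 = (o - 5)*(o^2 + 2*o - 3) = (o - 5)*(o + 3)*(o - 1)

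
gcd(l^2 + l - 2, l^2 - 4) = l + 2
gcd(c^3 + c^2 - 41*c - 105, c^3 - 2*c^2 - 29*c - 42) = c^2 - 4*c - 21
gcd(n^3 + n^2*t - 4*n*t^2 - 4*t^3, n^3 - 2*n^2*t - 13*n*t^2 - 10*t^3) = n^2 + 3*n*t + 2*t^2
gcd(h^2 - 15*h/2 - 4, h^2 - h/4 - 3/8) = h + 1/2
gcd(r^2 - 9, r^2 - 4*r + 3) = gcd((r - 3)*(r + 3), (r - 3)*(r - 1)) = r - 3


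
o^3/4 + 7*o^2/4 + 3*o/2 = o*(o/4 + 1/4)*(o + 6)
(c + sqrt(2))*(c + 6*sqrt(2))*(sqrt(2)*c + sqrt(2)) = sqrt(2)*c^3 + sqrt(2)*c^2 + 14*c^2 + 14*c + 12*sqrt(2)*c + 12*sqrt(2)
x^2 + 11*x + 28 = (x + 4)*(x + 7)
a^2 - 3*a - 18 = (a - 6)*(a + 3)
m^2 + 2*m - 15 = (m - 3)*(m + 5)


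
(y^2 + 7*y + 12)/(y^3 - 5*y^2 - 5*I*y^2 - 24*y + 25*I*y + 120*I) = (y + 4)/(y^2 - y*(8 + 5*I) + 40*I)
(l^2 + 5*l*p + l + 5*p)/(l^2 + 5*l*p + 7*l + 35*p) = (l + 1)/(l + 7)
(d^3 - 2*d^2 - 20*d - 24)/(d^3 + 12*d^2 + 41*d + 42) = (d^2 - 4*d - 12)/(d^2 + 10*d + 21)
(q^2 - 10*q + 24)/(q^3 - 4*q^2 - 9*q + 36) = (q - 6)/(q^2 - 9)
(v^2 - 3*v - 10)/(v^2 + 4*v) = (v^2 - 3*v - 10)/(v*(v + 4))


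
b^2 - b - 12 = (b - 4)*(b + 3)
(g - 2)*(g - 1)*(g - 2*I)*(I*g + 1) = I*g^4 + 3*g^3 - 3*I*g^3 - 9*g^2 + 6*g + 6*I*g - 4*I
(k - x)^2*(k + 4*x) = k^3 + 2*k^2*x - 7*k*x^2 + 4*x^3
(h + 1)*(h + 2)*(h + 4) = h^3 + 7*h^2 + 14*h + 8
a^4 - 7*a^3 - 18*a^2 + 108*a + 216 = (a - 6)^2*(a + 2)*(a + 3)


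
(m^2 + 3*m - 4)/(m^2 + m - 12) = (m - 1)/(m - 3)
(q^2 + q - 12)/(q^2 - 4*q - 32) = (q - 3)/(q - 8)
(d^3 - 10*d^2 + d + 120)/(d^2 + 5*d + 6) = (d^2 - 13*d + 40)/(d + 2)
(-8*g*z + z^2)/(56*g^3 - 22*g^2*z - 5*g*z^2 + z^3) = z*(-8*g + z)/(56*g^3 - 22*g^2*z - 5*g*z^2 + z^3)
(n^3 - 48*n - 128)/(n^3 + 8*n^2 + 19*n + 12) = (n^2 - 4*n - 32)/(n^2 + 4*n + 3)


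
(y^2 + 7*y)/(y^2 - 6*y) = (y + 7)/(y - 6)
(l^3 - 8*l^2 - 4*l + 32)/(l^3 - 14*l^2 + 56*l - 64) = (l + 2)/(l - 4)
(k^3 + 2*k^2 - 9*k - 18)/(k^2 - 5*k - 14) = (k^2 - 9)/(k - 7)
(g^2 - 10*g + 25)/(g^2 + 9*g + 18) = (g^2 - 10*g + 25)/(g^2 + 9*g + 18)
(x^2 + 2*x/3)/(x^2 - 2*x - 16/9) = 3*x/(3*x - 8)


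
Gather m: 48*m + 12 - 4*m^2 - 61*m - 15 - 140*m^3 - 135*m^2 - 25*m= -140*m^3 - 139*m^2 - 38*m - 3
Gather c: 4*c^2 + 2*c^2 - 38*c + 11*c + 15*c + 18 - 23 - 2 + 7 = 6*c^2 - 12*c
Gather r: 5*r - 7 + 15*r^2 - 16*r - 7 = 15*r^2 - 11*r - 14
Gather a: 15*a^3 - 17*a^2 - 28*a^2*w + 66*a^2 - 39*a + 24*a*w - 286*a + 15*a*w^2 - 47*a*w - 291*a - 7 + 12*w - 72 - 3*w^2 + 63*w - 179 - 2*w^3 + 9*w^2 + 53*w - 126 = 15*a^3 + a^2*(49 - 28*w) + a*(15*w^2 - 23*w - 616) - 2*w^3 + 6*w^2 + 128*w - 384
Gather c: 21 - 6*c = 21 - 6*c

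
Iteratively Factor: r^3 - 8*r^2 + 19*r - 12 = (r - 4)*(r^2 - 4*r + 3) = (r - 4)*(r - 1)*(r - 3)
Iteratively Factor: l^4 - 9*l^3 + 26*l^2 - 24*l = (l - 4)*(l^3 - 5*l^2 + 6*l) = (l - 4)*(l - 3)*(l^2 - 2*l) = l*(l - 4)*(l - 3)*(l - 2)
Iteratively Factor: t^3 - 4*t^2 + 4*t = (t)*(t^2 - 4*t + 4) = t*(t - 2)*(t - 2)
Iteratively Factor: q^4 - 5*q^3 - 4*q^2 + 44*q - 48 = (q - 4)*(q^3 - q^2 - 8*q + 12) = (q - 4)*(q - 2)*(q^2 + q - 6) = (q - 4)*(q - 2)*(q + 3)*(q - 2)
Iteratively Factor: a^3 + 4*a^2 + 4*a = (a + 2)*(a^2 + 2*a) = (a + 2)^2*(a)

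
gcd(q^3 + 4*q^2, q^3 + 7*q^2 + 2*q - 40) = q + 4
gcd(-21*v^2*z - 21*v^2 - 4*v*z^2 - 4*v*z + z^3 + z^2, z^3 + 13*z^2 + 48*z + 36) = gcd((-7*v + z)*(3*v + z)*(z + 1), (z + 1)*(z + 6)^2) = z + 1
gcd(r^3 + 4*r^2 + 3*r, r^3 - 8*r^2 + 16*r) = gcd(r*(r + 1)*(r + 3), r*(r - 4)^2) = r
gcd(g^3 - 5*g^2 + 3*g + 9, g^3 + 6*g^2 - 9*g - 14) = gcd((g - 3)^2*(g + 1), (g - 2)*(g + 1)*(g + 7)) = g + 1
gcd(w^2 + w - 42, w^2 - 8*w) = 1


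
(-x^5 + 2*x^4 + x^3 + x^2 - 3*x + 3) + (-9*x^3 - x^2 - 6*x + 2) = -x^5 + 2*x^4 - 8*x^3 - 9*x + 5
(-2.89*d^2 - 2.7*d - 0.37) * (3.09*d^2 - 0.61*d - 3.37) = -8.9301*d^4 - 6.5801*d^3 + 10.243*d^2 + 9.3247*d + 1.2469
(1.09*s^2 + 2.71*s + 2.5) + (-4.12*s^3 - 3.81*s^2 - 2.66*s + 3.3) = -4.12*s^3 - 2.72*s^2 + 0.0499999999999998*s + 5.8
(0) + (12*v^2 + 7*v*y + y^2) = 12*v^2 + 7*v*y + y^2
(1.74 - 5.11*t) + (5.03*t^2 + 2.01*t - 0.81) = 5.03*t^2 - 3.1*t + 0.93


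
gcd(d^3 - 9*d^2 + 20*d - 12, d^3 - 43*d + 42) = d^2 - 7*d + 6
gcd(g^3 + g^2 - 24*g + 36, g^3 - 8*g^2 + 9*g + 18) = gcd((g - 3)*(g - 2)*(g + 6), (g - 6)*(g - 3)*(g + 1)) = g - 3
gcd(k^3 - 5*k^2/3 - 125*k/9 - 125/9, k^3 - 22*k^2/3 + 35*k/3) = k - 5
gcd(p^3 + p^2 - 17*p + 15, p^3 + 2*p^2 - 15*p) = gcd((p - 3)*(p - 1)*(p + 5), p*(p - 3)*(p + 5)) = p^2 + 2*p - 15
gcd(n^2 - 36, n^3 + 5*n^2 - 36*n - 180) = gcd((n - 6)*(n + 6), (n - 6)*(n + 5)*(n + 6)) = n^2 - 36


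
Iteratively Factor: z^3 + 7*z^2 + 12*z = (z)*(z^2 + 7*z + 12) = z*(z + 4)*(z + 3)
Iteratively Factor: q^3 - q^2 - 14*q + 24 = (q + 4)*(q^2 - 5*q + 6) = (q - 2)*(q + 4)*(q - 3)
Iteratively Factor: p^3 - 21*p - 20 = (p + 1)*(p^2 - p - 20) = (p + 1)*(p + 4)*(p - 5)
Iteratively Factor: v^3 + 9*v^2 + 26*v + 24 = (v + 3)*(v^2 + 6*v + 8) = (v + 3)*(v + 4)*(v + 2)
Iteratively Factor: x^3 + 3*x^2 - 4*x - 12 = (x - 2)*(x^2 + 5*x + 6) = (x - 2)*(x + 2)*(x + 3)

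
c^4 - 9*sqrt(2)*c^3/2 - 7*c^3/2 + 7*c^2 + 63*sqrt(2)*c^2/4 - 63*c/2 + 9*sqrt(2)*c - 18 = (c - 4)*(c + 1/2)*(c - 3*sqrt(2))*(c - 3*sqrt(2)/2)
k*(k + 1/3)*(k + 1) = k^3 + 4*k^2/3 + k/3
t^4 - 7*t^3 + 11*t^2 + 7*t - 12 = (t - 4)*(t - 3)*(t - 1)*(t + 1)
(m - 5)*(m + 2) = m^2 - 3*m - 10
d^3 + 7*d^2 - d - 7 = (d - 1)*(d + 1)*(d + 7)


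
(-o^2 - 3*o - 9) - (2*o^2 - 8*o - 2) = -3*o^2 + 5*o - 7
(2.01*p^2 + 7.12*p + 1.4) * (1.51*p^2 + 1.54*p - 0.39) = 3.0351*p^4 + 13.8466*p^3 + 12.2949*p^2 - 0.6208*p - 0.546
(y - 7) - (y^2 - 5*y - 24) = -y^2 + 6*y + 17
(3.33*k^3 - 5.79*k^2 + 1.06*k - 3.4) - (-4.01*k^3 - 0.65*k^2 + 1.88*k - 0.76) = 7.34*k^3 - 5.14*k^2 - 0.82*k - 2.64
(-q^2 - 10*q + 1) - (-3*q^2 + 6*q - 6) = 2*q^2 - 16*q + 7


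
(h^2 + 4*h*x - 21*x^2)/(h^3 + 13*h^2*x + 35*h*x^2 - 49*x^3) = (-h + 3*x)/(-h^2 - 6*h*x + 7*x^2)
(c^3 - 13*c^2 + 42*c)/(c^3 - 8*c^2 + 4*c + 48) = c*(c - 7)/(c^2 - 2*c - 8)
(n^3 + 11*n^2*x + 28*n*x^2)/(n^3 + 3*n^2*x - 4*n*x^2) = (-n - 7*x)/(-n + x)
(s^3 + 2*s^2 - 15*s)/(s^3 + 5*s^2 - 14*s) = (s^2 + 2*s - 15)/(s^2 + 5*s - 14)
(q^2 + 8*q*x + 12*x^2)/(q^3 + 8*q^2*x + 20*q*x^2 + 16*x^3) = (q + 6*x)/(q^2 + 6*q*x + 8*x^2)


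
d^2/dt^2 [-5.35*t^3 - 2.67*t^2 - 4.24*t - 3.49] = -32.1*t - 5.34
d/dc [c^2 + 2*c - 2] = 2*c + 2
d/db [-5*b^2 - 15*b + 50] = -10*b - 15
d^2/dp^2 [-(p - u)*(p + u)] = -2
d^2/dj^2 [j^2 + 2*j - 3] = 2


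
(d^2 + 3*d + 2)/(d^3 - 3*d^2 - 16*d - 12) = 1/(d - 6)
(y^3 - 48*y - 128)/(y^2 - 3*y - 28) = (y^2 - 4*y - 32)/(y - 7)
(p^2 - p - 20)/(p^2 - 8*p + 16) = (p^2 - p - 20)/(p^2 - 8*p + 16)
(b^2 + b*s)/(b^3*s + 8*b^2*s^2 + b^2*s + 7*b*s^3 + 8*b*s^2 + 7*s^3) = b/(s*(b^2 + 7*b*s + b + 7*s))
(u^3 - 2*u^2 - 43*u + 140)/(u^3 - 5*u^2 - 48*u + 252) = (u^2 - 9*u + 20)/(u^2 - 12*u + 36)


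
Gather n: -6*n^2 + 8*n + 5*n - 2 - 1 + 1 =-6*n^2 + 13*n - 2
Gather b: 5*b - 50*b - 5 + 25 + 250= 270 - 45*b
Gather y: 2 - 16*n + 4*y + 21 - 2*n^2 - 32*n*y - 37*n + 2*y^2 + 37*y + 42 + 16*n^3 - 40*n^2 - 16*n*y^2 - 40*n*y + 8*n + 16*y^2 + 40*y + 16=16*n^3 - 42*n^2 - 45*n + y^2*(18 - 16*n) + y*(81 - 72*n) + 81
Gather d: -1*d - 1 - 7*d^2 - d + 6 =-7*d^2 - 2*d + 5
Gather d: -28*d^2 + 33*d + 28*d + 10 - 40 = -28*d^2 + 61*d - 30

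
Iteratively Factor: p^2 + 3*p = (p + 3)*(p)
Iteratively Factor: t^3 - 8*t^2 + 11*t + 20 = (t - 5)*(t^2 - 3*t - 4) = (t - 5)*(t - 4)*(t + 1)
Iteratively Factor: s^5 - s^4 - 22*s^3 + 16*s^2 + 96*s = (s + 4)*(s^4 - 5*s^3 - 2*s^2 + 24*s) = (s - 3)*(s + 4)*(s^3 - 2*s^2 - 8*s) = s*(s - 3)*(s + 4)*(s^2 - 2*s - 8) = s*(s - 4)*(s - 3)*(s + 4)*(s + 2)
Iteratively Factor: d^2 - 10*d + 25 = (d - 5)*(d - 5)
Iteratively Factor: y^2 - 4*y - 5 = (y + 1)*(y - 5)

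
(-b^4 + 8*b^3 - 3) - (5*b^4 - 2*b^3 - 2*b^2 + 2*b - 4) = -6*b^4 + 10*b^3 + 2*b^2 - 2*b + 1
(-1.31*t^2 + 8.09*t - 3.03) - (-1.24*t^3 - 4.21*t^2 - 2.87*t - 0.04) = 1.24*t^3 + 2.9*t^2 + 10.96*t - 2.99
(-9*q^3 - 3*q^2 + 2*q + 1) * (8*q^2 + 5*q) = -72*q^5 - 69*q^4 + q^3 + 18*q^2 + 5*q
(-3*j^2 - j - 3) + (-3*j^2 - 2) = -6*j^2 - j - 5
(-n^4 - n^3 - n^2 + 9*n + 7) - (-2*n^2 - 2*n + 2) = -n^4 - n^3 + n^2 + 11*n + 5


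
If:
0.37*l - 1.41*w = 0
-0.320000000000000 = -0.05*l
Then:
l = 6.40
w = 1.68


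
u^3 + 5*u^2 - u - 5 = (u - 1)*(u + 1)*(u + 5)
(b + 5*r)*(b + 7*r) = b^2 + 12*b*r + 35*r^2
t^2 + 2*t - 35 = (t - 5)*(t + 7)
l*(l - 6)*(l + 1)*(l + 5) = l^4 - 31*l^2 - 30*l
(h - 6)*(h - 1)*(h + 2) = h^3 - 5*h^2 - 8*h + 12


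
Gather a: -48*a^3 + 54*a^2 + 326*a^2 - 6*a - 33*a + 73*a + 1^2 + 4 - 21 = -48*a^3 + 380*a^2 + 34*a - 16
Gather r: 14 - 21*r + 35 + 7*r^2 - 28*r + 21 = 7*r^2 - 49*r + 70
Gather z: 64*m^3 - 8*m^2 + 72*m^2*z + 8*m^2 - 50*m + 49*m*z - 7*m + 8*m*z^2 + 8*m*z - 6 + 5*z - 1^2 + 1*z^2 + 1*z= 64*m^3 - 57*m + z^2*(8*m + 1) + z*(72*m^2 + 57*m + 6) - 7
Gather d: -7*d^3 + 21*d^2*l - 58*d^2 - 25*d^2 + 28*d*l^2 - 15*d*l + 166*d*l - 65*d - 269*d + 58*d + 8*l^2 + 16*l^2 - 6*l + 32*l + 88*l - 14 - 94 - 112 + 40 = -7*d^3 + d^2*(21*l - 83) + d*(28*l^2 + 151*l - 276) + 24*l^2 + 114*l - 180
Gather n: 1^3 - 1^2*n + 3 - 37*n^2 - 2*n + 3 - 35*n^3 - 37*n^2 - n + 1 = -35*n^3 - 74*n^2 - 4*n + 8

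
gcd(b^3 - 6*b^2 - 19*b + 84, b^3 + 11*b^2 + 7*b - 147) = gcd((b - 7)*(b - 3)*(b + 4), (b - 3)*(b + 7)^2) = b - 3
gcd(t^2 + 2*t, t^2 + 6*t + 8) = t + 2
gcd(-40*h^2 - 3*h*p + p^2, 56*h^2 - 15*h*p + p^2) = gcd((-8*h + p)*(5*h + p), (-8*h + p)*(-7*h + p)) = -8*h + p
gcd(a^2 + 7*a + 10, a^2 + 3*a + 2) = a + 2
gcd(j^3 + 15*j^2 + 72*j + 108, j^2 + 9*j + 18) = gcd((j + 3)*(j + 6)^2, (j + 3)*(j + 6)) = j^2 + 9*j + 18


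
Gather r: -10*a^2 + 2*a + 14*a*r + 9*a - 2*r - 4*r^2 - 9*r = -10*a^2 + 11*a - 4*r^2 + r*(14*a - 11)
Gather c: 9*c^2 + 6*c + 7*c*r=9*c^2 + c*(7*r + 6)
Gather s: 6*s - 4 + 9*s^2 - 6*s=9*s^2 - 4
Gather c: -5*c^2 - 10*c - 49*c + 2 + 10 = -5*c^2 - 59*c + 12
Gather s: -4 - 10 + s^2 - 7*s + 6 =s^2 - 7*s - 8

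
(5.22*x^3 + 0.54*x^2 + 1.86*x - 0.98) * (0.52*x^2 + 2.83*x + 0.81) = 2.7144*x^5 + 15.0534*x^4 + 6.7236*x^3 + 5.1916*x^2 - 1.2668*x - 0.7938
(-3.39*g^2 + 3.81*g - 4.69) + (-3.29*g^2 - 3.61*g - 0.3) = -6.68*g^2 + 0.2*g - 4.99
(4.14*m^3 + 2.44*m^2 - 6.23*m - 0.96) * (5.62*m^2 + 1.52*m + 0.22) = 23.2668*m^5 + 20.0056*m^4 - 30.393*m^3 - 14.328*m^2 - 2.8298*m - 0.2112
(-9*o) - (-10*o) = o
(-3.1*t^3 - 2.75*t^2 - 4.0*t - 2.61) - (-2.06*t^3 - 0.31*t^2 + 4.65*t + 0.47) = -1.04*t^3 - 2.44*t^2 - 8.65*t - 3.08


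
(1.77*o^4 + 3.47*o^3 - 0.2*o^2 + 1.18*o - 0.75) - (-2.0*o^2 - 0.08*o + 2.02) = 1.77*o^4 + 3.47*o^3 + 1.8*o^2 + 1.26*o - 2.77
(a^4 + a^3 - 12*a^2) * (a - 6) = a^5 - 5*a^4 - 18*a^3 + 72*a^2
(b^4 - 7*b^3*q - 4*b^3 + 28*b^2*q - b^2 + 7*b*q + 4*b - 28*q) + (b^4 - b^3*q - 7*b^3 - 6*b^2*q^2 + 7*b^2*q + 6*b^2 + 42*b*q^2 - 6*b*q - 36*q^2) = 2*b^4 - 8*b^3*q - 11*b^3 - 6*b^2*q^2 + 35*b^2*q + 5*b^2 + 42*b*q^2 + b*q + 4*b - 36*q^2 - 28*q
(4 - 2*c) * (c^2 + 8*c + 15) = -2*c^3 - 12*c^2 + 2*c + 60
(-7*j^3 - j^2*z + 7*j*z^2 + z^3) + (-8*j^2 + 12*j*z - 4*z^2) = -7*j^3 - j^2*z - 8*j^2 + 7*j*z^2 + 12*j*z + z^3 - 4*z^2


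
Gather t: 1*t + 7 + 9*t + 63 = 10*t + 70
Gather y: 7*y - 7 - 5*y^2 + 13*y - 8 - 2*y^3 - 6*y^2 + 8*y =-2*y^3 - 11*y^2 + 28*y - 15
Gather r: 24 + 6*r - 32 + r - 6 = 7*r - 14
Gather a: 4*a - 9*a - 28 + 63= 35 - 5*a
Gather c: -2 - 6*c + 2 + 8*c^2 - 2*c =8*c^2 - 8*c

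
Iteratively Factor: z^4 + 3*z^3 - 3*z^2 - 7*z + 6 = (z + 3)*(z^3 - 3*z + 2) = (z + 2)*(z + 3)*(z^2 - 2*z + 1) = (z - 1)*(z + 2)*(z + 3)*(z - 1)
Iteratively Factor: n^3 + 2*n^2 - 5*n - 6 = (n - 2)*(n^2 + 4*n + 3) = (n - 2)*(n + 3)*(n + 1)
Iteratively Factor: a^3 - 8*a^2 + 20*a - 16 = (a - 2)*(a^2 - 6*a + 8) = (a - 4)*(a - 2)*(a - 2)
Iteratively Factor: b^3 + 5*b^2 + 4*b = (b + 1)*(b^2 + 4*b) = (b + 1)*(b + 4)*(b)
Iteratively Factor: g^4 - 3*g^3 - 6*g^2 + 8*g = (g - 1)*(g^3 - 2*g^2 - 8*g) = (g - 4)*(g - 1)*(g^2 + 2*g) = g*(g - 4)*(g - 1)*(g + 2)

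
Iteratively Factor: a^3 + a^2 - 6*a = (a - 2)*(a^2 + 3*a) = (a - 2)*(a + 3)*(a)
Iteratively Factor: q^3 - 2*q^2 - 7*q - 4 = (q + 1)*(q^2 - 3*q - 4) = (q + 1)^2*(q - 4)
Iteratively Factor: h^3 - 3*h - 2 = (h + 1)*(h^2 - h - 2) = (h - 2)*(h + 1)*(h + 1)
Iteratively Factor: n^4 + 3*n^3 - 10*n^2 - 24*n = (n + 2)*(n^3 + n^2 - 12*n) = (n - 3)*(n + 2)*(n^2 + 4*n) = n*(n - 3)*(n + 2)*(n + 4)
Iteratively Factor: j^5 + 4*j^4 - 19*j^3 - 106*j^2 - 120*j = (j + 2)*(j^4 + 2*j^3 - 23*j^2 - 60*j) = j*(j + 2)*(j^3 + 2*j^2 - 23*j - 60) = j*(j + 2)*(j + 4)*(j^2 - 2*j - 15) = j*(j + 2)*(j + 3)*(j + 4)*(j - 5)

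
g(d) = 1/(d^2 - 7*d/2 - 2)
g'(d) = (7/2 - 2*d)/(d^2 - 7*d/2 - 2)^2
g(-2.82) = 0.06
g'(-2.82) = 0.04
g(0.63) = -0.26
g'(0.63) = 0.15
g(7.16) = 0.04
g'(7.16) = -0.02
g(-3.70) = 0.04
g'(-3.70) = 0.02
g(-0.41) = -2.52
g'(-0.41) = 27.42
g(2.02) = -0.20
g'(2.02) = -0.02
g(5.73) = 0.09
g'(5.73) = -0.07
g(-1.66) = 0.15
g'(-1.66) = 0.16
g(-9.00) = 0.01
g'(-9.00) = 0.00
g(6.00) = 0.08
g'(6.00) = -0.05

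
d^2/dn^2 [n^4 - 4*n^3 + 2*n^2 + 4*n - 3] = 12*n^2 - 24*n + 4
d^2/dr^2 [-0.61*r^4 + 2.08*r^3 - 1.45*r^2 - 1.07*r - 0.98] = -7.32*r^2 + 12.48*r - 2.9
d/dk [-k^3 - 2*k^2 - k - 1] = -3*k^2 - 4*k - 1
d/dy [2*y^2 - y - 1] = 4*y - 1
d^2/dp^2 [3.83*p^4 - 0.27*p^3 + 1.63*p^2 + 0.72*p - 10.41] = 45.96*p^2 - 1.62*p + 3.26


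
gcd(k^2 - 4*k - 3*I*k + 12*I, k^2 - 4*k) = k - 4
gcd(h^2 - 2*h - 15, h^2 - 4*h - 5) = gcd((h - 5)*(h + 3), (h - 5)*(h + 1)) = h - 5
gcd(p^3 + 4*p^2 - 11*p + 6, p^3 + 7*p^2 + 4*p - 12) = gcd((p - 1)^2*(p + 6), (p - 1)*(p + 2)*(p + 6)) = p^2 + 5*p - 6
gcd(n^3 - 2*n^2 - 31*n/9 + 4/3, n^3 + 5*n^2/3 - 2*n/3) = n - 1/3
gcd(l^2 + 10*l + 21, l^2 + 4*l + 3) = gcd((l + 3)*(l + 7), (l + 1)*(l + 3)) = l + 3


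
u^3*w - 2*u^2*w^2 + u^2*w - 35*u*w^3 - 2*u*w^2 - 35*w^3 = (u - 7*w)*(u + 5*w)*(u*w + w)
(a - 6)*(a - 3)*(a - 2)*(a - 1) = a^4 - 12*a^3 + 47*a^2 - 72*a + 36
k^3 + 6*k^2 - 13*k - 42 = (k - 3)*(k + 2)*(k + 7)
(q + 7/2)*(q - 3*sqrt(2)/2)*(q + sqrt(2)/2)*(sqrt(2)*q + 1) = sqrt(2)*q^4 - q^3 + 7*sqrt(2)*q^3/2 - 5*sqrt(2)*q^2/2 - 7*q^2/2 - 35*sqrt(2)*q/4 - 3*q/2 - 21/4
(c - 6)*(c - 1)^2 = c^3 - 8*c^2 + 13*c - 6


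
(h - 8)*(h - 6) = h^2 - 14*h + 48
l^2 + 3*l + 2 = (l + 1)*(l + 2)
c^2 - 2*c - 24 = (c - 6)*(c + 4)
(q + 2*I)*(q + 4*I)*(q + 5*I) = q^3 + 11*I*q^2 - 38*q - 40*I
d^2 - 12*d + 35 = (d - 7)*(d - 5)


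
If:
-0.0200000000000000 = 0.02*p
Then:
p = -1.00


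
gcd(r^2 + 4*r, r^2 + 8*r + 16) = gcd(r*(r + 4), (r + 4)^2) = r + 4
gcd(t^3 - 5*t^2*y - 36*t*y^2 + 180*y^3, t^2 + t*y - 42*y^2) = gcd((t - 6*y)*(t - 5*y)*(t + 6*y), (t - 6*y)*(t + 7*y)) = -t + 6*y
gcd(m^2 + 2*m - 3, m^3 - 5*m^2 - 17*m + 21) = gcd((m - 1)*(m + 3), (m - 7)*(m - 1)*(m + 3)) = m^2 + 2*m - 3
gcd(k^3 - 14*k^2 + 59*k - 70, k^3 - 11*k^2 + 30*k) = k - 5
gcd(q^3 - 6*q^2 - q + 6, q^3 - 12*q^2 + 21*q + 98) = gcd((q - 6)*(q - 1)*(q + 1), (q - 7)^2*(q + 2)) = 1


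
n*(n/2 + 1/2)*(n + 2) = n^3/2 + 3*n^2/2 + n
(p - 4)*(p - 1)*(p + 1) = p^3 - 4*p^2 - p + 4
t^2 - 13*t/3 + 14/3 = (t - 7/3)*(t - 2)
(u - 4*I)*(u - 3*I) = u^2 - 7*I*u - 12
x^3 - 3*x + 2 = (x - 1)^2*(x + 2)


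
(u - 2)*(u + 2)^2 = u^3 + 2*u^2 - 4*u - 8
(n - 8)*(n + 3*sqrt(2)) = n^2 - 8*n + 3*sqrt(2)*n - 24*sqrt(2)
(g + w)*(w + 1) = g*w + g + w^2 + w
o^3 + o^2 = o^2*(o + 1)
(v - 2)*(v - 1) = v^2 - 3*v + 2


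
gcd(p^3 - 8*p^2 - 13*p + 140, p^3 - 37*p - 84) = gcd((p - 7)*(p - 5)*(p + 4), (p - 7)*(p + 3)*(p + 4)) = p^2 - 3*p - 28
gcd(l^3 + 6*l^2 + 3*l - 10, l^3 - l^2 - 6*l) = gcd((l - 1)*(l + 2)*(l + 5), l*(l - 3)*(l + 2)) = l + 2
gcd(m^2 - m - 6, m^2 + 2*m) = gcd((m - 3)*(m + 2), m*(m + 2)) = m + 2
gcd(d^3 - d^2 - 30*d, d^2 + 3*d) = d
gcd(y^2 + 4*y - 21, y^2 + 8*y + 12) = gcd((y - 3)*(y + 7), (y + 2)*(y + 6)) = 1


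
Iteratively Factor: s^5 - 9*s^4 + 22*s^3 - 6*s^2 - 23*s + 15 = (s - 3)*(s^4 - 6*s^3 + 4*s^2 + 6*s - 5) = (s - 3)*(s + 1)*(s^3 - 7*s^2 + 11*s - 5) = (s - 3)*(s - 1)*(s + 1)*(s^2 - 6*s + 5) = (s - 3)*(s - 1)^2*(s + 1)*(s - 5)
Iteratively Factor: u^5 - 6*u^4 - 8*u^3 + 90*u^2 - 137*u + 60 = (u - 1)*(u^4 - 5*u^3 - 13*u^2 + 77*u - 60) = (u - 1)^2*(u^3 - 4*u^2 - 17*u + 60) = (u - 3)*(u - 1)^2*(u^2 - u - 20) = (u - 5)*(u - 3)*(u - 1)^2*(u + 4)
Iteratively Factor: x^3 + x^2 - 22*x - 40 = (x + 4)*(x^2 - 3*x - 10) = (x - 5)*(x + 4)*(x + 2)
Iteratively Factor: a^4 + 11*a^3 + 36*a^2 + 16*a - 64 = (a + 4)*(a^3 + 7*a^2 + 8*a - 16) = (a + 4)^2*(a^2 + 3*a - 4) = (a - 1)*(a + 4)^2*(a + 4)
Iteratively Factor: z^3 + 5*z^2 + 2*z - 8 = (z + 2)*(z^2 + 3*z - 4) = (z + 2)*(z + 4)*(z - 1)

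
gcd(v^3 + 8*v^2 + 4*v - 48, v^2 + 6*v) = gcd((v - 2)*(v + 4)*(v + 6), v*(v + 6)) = v + 6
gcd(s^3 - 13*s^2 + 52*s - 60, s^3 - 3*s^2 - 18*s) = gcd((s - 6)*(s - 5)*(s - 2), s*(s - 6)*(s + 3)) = s - 6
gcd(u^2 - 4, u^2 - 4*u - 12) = u + 2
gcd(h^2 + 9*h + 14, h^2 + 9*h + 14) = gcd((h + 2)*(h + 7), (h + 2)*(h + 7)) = h^2 + 9*h + 14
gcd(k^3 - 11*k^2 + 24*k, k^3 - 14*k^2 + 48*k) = k^2 - 8*k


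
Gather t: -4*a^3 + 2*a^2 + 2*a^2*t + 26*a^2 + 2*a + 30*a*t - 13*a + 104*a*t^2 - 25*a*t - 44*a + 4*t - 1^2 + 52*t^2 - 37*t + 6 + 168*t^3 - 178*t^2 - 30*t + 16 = -4*a^3 + 28*a^2 - 55*a + 168*t^3 + t^2*(104*a - 126) + t*(2*a^2 + 5*a - 63) + 21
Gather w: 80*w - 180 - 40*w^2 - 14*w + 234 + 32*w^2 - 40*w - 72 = -8*w^2 + 26*w - 18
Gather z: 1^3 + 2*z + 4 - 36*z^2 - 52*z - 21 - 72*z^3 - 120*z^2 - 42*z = -72*z^3 - 156*z^2 - 92*z - 16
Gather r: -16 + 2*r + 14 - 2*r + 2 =0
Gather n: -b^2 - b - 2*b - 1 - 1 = -b^2 - 3*b - 2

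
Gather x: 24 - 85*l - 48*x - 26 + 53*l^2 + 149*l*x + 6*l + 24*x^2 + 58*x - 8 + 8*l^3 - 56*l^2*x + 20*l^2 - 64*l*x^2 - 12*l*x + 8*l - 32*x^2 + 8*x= 8*l^3 + 73*l^2 - 71*l + x^2*(-64*l - 8) + x*(-56*l^2 + 137*l + 18) - 10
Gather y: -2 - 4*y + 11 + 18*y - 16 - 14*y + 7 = 0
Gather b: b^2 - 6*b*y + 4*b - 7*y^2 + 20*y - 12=b^2 + b*(4 - 6*y) - 7*y^2 + 20*y - 12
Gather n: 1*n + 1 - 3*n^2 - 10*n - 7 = -3*n^2 - 9*n - 6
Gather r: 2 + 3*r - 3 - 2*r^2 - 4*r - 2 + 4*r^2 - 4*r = 2*r^2 - 5*r - 3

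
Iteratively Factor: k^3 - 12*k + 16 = (k - 2)*(k^2 + 2*k - 8) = (k - 2)*(k + 4)*(k - 2)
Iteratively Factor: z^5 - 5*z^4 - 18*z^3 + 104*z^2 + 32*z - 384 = (z - 3)*(z^4 - 2*z^3 - 24*z^2 + 32*z + 128) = (z - 3)*(z + 4)*(z^3 - 6*z^2 + 32) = (z - 4)*(z - 3)*(z + 4)*(z^2 - 2*z - 8) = (z - 4)^2*(z - 3)*(z + 4)*(z + 2)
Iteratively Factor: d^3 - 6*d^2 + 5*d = (d - 1)*(d^2 - 5*d) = (d - 5)*(d - 1)*(d)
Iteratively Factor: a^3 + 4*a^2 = (a + 4)*(a^2) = a*(a + 4)*(a)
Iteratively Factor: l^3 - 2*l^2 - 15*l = (l)*(l^2 - 2*l - 15) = l*(l - 5)*(l + 3)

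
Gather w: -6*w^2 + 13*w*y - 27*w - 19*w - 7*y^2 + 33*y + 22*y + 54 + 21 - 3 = -6*w^2 + w*(13*y - 46) - 7*y^2 + 55*y + 72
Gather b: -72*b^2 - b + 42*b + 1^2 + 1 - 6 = -72*b^2 + 41*b - 4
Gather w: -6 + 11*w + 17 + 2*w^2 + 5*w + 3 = 2*w^2 + 16*w + 14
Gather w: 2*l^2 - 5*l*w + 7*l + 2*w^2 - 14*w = 2*l^2 + 7*l + 2*w^2 + w*(-5*l - 14)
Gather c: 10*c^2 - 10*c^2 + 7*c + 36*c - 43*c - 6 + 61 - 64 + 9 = 0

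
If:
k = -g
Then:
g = -k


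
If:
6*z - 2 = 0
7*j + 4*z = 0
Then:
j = -4/21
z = 1/3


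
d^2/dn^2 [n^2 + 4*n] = 2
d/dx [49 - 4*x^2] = -8*x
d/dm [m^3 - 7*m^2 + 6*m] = 3*m^2 - 14*m + 6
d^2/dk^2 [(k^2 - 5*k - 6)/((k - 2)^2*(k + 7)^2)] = 6*(k^4 - 10*k^3 - 16*k^2 - 235*k - 374)/(k^8 + 20*k^7 + 94*k^6 - 340*k^5 - 2399*k^4 + 4760*k^3 + 18424*k^2 - 54880*k + 38416)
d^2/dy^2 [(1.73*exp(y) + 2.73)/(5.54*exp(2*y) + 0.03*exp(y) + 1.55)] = (53.096468*exp(4*y) + 334.864746*exp(3*y) - 87.771882*exp(2*y) - 93.848028*exp(y) + 4.02938)*exp(y)/(170.031464*exp(6*y) + 2.762244*exp(5*y) + 142.730898*exp(4*y) + 1.545687*exp(3*y) + 39.933735*exp(2*y) + 0.216225*exp(y) + 3.723875)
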